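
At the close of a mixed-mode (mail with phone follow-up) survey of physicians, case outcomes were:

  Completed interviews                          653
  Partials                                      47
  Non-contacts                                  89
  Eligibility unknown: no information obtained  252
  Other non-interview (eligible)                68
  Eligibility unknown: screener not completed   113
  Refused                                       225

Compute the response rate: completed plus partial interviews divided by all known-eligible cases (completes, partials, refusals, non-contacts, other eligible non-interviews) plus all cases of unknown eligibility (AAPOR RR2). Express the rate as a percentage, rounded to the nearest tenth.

Undetermined eligibility = 113 + 252 = 365
Numerator → 653 + 47 = 700
Denominator → 653 + 47 + 225 + 89 + 68 + 365 = 1447
RR2 = 700 / 1447 = 0.4838

48.4%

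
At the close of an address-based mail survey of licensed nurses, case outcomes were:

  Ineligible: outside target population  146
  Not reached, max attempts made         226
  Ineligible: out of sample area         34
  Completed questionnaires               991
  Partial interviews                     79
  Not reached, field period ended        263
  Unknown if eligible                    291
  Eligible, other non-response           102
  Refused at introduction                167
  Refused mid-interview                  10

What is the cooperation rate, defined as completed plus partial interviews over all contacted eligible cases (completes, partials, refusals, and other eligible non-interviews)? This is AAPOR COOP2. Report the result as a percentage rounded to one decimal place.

79.3%

Refusals = 167 + 10 = 177
No answer / not reached = 263 + 226 = 489
Ineligible = 146 + 34 = 180
Numerator = 991 + 79 = 1070
Denominator = 991 + 79 + 177 + 102 = 1349
COOP2 = 1070 / 1349 = 0.7932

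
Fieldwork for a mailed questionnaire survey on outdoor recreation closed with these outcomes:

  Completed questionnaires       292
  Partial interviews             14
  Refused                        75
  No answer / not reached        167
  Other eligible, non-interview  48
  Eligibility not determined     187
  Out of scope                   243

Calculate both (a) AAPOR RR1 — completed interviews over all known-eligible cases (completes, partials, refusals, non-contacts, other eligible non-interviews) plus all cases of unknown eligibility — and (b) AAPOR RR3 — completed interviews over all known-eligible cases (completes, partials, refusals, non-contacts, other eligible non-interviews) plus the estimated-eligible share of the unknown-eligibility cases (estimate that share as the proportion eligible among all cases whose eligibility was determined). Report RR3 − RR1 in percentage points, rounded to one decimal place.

Top: 292
Denominator: 292 + 14 + 75 + 167 + 48 + 187 = 783
RR1 = 292 / 783 = 0.3729
Determined eligible: 292 + 14 + 75 + 167 + 48 = 596
e = 596 / (596 + 243) = 596 / 839 = 0.7104
Eligible share of unknowns: 0.7104 × 187 = 132.84
Denominator: 596 + 132.84 = 728.84
RR3 = 292 / 728.84 = 0.4006
Difference = 40.06 − 37.29 = 2.77 percentage points

2.8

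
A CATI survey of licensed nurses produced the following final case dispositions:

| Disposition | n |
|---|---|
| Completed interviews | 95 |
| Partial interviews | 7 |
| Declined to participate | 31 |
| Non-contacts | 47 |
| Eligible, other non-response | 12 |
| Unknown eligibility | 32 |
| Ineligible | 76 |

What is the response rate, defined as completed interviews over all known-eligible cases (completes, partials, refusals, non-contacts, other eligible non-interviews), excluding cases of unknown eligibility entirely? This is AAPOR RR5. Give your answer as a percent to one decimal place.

49.5%

Top = 95
Denominator = 95 + 7 + 31 + 47 + 12 = 192
RR5 = 95 / 192 = 0.4948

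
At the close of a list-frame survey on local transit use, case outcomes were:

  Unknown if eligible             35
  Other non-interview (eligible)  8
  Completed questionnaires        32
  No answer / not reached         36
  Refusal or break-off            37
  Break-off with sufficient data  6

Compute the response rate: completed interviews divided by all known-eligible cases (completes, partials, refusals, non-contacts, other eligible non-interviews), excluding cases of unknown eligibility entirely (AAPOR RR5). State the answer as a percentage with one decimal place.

Top: 32
Denominator: 32 + 6 + 37 + 36 + 8 = 119
RR5 = 32 / 119 = 0.2689

26.9%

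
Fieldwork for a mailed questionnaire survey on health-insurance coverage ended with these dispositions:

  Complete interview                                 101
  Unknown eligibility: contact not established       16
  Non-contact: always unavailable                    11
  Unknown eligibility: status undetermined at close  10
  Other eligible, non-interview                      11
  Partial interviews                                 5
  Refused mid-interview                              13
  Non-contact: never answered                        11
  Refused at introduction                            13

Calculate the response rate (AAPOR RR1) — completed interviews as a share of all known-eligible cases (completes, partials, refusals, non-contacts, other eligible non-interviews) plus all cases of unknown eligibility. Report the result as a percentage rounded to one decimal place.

52.9%

Refusal or break-off = 13 + 13 = 26
No answer / not reached = 11 + 11 = 22
Unknown if eligible = 16 + 10 = 26
Numerator: 101
Base: 101 + 5 + 26 + 22 + 11 + 26 = 191
RR1 = 101 / 191 = 0.5288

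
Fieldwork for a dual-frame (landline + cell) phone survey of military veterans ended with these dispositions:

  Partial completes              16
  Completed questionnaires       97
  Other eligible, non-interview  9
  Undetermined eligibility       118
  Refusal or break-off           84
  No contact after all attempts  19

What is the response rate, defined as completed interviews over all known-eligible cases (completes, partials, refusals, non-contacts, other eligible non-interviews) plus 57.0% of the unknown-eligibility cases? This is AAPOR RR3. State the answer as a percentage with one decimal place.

33.2%

Numerator: 97
Known eligible: 97 + 16 + 84 + 19 + 9 = 225
Estimated eligible among unknowns: 0.5700 × 118 = 67.26
Denominator: 225 + 67.26 = 292.26
RR3 = 97 / 292.26 = 0.3319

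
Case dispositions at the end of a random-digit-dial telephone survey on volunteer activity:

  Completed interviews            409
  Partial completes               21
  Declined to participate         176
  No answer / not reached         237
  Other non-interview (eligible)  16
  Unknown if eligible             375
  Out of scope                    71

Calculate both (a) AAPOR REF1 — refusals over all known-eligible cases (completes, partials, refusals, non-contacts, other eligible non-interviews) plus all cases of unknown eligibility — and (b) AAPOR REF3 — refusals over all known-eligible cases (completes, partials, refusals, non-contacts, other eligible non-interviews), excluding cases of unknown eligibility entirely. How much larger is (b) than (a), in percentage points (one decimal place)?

6.2

Numerator → 176
Denom → 409 + 21 + 176 + 237 + 16 + 375 = 1234
REF1 = 176 / 1234 = 0.1426
Denom → 409 + 21 + 176 + 237 + 16 = 859
REF3 = 176 / 859 = 0.2049
Difference = 20.49 − 14.26 = 6.23 percentage points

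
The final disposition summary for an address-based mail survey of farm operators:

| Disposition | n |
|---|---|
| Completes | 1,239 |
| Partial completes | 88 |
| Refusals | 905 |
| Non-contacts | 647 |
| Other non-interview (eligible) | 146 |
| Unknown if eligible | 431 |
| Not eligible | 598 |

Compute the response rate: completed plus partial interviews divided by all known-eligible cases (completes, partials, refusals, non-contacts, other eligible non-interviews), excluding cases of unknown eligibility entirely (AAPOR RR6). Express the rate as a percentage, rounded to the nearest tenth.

Numerator → 1239 + 88 = 1327
Base → 1239 + 88 + 905 + 647 + 146 = 3025
RR6 = 1327 / 3025 = 0.4387

43.9%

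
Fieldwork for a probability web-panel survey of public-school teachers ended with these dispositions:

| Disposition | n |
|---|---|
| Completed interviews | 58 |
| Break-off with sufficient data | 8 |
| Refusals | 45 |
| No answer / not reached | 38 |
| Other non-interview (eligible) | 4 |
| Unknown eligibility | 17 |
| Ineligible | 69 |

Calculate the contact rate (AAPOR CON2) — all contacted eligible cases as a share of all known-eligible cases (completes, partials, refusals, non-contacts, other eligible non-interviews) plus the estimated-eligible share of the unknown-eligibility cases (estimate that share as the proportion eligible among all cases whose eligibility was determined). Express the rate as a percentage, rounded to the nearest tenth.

69.8%

Numerator: 58 + 8 + 45 + 4 = 115
Known eligible: 58 + 8 + 45 + 38 + 4 = 153
e = 153 / (153 + 69) = 153 / 222 = 0.6892
Eligible share of unknowns: 0.6892 × 17 = 11.72
Denominator: 153 + 11.72 = 164.72
CON2 = 115 / 164.72 = 0.6982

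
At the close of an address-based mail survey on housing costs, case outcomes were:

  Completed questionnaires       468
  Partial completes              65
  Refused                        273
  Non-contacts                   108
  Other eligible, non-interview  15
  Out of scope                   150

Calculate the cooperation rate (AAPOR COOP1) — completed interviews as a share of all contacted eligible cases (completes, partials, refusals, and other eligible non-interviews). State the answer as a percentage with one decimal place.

57.0%

Num → 468
Denom → 468 + 65 + 273 + 15 = 821
COOP1 = 468 / 821 = 0.5700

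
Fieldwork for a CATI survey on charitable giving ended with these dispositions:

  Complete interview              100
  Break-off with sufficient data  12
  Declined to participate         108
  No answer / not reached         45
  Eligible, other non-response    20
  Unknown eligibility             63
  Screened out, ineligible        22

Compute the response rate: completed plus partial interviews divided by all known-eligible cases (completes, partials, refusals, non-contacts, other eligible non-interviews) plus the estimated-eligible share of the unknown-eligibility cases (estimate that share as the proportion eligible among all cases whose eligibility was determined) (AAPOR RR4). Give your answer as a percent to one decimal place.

Num: 100 + 12 = 112
Known eligible: 100 + 12 + 108 + 45 + 20 = 285
e = 285 / (285 + 22) = 285 / 307 = 0.9283
e × U: 0.9283 × 63 = 58.48
Base: 285 + 58.48 = 343.48
RR4 = 112 / 343.48 = 0.3261

32.6%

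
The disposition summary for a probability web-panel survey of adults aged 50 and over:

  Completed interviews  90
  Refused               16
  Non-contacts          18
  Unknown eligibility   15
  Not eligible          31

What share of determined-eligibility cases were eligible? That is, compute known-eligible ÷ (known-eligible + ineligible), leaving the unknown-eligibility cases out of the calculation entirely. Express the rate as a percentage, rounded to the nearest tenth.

Known eligible → 90 + 16 + 18 = 124
e = 124 / (124 + 31) = 124 / 155 = 0.8000

80.0%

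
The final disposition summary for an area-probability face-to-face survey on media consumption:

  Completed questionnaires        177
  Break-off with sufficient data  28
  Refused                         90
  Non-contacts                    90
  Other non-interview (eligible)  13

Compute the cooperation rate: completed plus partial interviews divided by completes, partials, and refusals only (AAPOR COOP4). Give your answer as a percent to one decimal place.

69.5%

Top: 177 + 28 = 205
Denominator: 177 + 28 + 90 = 295
COOP4 = 205 / 295 = 0.6949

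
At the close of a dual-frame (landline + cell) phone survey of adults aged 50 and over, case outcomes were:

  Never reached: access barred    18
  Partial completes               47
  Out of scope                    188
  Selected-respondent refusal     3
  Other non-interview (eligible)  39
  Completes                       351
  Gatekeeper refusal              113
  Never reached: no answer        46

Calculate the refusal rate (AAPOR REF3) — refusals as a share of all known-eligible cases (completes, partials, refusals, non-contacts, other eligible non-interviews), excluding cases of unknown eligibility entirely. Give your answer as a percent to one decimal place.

Declined to participate = 113 + 3 = 116
No contact after all attempts = 46 + 18 = 64
Numerator = 116
Base = 351 + 47 + 116 + 64 + 39 = 617
REF3 = 116 / 617 = 0.1880

18.8%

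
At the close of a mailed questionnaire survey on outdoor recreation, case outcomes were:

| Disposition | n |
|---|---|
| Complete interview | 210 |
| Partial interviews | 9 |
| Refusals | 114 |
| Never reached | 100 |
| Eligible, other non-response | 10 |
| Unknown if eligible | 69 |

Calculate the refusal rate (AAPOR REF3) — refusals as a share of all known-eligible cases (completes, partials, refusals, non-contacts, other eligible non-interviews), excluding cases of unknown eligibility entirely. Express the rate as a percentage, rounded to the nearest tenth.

25.7%

Num → 114
Base → 210 + 9 + 114 + 100 + 10 = 443
REF3 = 114 / 443 = 0.2573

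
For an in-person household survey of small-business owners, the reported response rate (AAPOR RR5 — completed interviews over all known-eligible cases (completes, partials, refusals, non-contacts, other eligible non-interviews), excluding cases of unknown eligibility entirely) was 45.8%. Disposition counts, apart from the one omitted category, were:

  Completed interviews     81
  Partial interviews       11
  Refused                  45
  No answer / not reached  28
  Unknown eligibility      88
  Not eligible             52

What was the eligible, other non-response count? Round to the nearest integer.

RR5 = 81 / D = 0.458
D = 81 / 0.458 = 176.9
Rest of base = 165
eligible, other non-response = 176.9 − 165 ≈ 12

12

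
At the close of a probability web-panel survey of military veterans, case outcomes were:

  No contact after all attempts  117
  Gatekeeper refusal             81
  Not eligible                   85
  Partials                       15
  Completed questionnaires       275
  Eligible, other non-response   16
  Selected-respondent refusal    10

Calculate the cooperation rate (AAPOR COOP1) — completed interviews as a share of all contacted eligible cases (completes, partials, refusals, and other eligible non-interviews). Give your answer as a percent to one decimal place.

69.3%

Declined to participate = 81 + 10 = 91
Numerator: 275
Base: 275 + 15 + 91 + 16 = 397
COOP1 = 275 / 397 = 0.6927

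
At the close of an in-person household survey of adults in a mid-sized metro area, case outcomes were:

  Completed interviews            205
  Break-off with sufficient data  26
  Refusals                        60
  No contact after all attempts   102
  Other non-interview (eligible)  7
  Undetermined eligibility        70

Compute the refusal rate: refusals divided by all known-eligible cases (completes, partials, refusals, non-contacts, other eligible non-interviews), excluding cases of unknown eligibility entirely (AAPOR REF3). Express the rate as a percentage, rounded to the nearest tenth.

Top: 60
Denominator: 205 + 26 + 60 + 102 + 7 = 400
REF3 = 60 / 400 = 0.1500

15.0%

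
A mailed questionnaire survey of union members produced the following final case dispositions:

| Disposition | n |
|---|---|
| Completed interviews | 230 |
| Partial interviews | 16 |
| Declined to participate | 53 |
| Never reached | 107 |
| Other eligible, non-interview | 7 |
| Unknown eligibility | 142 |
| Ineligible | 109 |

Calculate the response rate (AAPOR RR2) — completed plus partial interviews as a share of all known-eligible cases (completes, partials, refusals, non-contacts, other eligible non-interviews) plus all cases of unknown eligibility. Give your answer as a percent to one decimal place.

Top = 230 + 16 = 246
Denom = 230 + 16 + 53 + 107 + 7 + 142 = 555
RR2 = 246 / 555 = 0.4432

44.3%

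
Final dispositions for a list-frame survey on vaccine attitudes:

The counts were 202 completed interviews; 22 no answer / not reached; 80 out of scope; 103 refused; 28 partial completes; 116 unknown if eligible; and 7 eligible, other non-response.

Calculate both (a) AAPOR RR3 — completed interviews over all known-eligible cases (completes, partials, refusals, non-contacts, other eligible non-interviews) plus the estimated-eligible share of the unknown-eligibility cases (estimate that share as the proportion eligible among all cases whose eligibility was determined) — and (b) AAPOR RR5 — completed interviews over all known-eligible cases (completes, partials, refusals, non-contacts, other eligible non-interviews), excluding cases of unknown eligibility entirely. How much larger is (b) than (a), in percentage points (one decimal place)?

Numerator = 202
Eligible (known) = 202 + 28 + 103 + 22 + 7 = 362
e = 362 / (362 + 80) = 362 / 442 = 0.8190
Estimated eligible among unknowns = 0.8190 × 116 = 95.00
Base = 362 + 95.00 = 457.00
RR3 = 202 / 457.00 = 0.4420
Base = 202 + 28 + 103 + 22 + 7 = 362
RR5 = 202 / 362 = 0.5580
Difference = 55.80 − 44.20 = 11.60 percentage points

11.6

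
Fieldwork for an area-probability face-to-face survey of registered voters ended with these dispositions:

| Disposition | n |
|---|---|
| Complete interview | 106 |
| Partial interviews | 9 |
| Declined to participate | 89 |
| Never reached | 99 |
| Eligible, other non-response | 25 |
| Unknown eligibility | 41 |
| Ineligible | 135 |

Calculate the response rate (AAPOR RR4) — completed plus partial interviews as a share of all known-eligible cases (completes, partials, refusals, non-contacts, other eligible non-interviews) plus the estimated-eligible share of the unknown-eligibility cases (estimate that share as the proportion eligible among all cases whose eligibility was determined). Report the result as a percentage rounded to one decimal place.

Numerator = 106 + 9 = 115
Determined eligible = 106 + 9 + 89 + 99 + 25 = 328
e = 328 / (328 + 135) = 328 / 463 = 0.7084
e × U = 0.7084 × 41 = 29.04
Denominator = 328 + 29.04 = 357.04
RR4 = 115 / 357.04 = 0.3221

32.2%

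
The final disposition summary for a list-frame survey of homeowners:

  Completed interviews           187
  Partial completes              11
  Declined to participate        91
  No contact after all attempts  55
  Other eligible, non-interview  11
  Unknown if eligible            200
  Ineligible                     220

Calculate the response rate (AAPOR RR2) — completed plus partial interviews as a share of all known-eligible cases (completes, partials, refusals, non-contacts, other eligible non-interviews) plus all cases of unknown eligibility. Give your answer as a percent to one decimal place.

Num = 187 + 11 = 198
Denom = 187 + 11 + 91 + 55 + 11 + 200 = 555
RR2 = 198 / 555 = 0.3568

35.7%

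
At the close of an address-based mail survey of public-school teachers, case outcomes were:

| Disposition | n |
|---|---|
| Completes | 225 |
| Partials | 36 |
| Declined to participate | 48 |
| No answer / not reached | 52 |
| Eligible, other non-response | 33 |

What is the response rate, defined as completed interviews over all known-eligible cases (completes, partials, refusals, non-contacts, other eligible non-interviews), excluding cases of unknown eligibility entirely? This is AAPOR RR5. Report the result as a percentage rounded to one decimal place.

57.1%

Numerator = 225
Denom = 225 + 36 + 48 + 52 + 33 = 394
RR5 = 225 / 394 = 0.5711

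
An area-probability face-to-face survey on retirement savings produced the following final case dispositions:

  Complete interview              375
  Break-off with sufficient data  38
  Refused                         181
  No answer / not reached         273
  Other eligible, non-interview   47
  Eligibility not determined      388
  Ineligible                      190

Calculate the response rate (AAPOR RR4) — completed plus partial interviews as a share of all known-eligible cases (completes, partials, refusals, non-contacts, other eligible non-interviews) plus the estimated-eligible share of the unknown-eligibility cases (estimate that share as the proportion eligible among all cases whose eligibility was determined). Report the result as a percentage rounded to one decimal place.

Num → 375 + 38 = 413
Known eligible → 375 + 38 + 181 + 273 + 47 = 914
e = 914 / (914 + 190) = 914 / 1104 = 0.8279
Estimated eligible among unknowns → 0.8279 × 388 = 321.23
Denom → 914 + 321.23 = 1235.23
RR4 = 413 / 1235.23 = 0.3344

33.4%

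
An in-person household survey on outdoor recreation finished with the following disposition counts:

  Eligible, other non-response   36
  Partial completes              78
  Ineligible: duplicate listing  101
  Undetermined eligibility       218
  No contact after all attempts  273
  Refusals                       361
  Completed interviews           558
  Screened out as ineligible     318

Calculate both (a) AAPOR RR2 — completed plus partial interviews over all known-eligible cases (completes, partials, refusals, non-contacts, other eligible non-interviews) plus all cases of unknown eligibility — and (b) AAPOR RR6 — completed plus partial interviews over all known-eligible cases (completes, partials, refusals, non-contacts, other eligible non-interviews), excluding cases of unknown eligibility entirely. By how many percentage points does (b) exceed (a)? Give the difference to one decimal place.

7.0

Screened out, ineligible = 318 + 101 = 419
Numerator: 558 + 78 = 636
Denom: 558 + 78 + 361 + 273 + 36 + 218 = 1524
RR2 = 636 / 1524 = 0.4173
Denom: 558 + 78 + 361 + 273 + 36 = 1306
RR6 = 636 / 1306 = 0.4870
Difference = 48.70 − 41.73 = 6.97 percentage points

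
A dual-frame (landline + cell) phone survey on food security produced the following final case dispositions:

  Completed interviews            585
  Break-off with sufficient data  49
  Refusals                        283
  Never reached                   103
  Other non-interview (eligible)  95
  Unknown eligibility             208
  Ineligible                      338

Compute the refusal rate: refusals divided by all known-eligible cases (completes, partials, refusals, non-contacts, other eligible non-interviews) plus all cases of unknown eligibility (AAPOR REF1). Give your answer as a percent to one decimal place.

Top: 283
Base: 585 + 49 + 283 + 103 + 95 + 208 = 1323
REF1 = 283 / 1323 = 0.2139

21.4%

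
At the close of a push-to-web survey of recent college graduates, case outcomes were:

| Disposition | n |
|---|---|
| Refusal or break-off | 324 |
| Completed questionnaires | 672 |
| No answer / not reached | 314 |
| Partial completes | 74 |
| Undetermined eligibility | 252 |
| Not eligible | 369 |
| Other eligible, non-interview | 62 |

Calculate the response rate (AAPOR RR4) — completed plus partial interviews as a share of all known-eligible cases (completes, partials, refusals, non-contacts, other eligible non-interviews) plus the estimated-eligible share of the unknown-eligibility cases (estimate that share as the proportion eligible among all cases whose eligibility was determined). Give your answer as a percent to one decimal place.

Num → 672 + 74 = 746
Eligible (known) → 672 + 74 + 324 + 314 + 62 = 1446
e = 1446 / (1446 + 369) = 1446 / 1815 = 0.7967
Estimated eligible among unknowns → 0.7967 × 252 = 200.77
Denom → 1446 + 200.77 = 1646.77
RR4 = 746 / 1646.77 = 0.4530

45.3%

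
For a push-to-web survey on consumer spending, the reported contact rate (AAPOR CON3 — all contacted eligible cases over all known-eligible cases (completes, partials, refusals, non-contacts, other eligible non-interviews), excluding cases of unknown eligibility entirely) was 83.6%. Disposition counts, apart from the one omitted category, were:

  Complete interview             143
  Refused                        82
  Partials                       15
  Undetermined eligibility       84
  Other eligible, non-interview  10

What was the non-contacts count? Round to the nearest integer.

49

Numerator → 143 + 15 + 82 + 10 = 250
CON3 = 250 / D = 0.836
D = 250 / 0.836 = 299.0
Other denominator terms total 250
non-contacts = 299.0 − 250 ≈ 49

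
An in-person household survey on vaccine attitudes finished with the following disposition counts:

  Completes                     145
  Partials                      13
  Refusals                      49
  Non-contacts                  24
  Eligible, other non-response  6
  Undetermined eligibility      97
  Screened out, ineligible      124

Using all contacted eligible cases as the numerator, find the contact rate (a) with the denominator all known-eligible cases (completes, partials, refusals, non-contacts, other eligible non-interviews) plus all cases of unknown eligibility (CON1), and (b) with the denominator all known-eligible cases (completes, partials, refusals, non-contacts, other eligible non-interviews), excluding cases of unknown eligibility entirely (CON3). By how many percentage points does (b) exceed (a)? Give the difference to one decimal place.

Top → 145 + 13 + 49 + 6 = 213
Base → 145 + 13 + 49 + 24 + 6 + 97 = 334
CON1 = 213 / 334 = 0.6377
Base → 145 + 13 + 49 + 24 + 6 = 237
CON3 = 213 / 237 = 0.8987
Difference = 89.87 − 63.77 = 26.10 percentage points

26.1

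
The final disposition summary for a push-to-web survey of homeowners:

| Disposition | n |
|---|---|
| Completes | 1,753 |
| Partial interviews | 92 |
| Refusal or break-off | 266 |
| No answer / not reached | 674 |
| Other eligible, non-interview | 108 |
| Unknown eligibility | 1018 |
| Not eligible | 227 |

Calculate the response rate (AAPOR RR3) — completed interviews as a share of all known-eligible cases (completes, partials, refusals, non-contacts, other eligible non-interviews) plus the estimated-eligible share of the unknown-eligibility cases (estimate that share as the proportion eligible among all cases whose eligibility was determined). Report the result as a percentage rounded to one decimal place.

45.7%

Top: 1753
Known eligible: 1753 + 92 + 266 + 674 + 108 = 2893
e = 2893 / (2893 + 227) = 2893 / 3120 = 0.9272
e × U: 0.9272 × 1018 = 943.89
Denom: 2893 + 943.89 = 3836.89
RR3 = 1753 / 3836.89 = 0.4569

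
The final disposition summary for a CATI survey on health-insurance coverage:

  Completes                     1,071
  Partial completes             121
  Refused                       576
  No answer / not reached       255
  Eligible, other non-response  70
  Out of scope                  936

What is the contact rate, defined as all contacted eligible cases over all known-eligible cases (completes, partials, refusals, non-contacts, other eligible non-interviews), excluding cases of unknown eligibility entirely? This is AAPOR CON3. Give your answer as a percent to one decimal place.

Top → 1071 + 121 + 576 + 70 = 1838
Base → 1071 + 121 + 576 + 255 + 70 = 2093
CON3 = 1838 / 2093 = 0.8782

87.8%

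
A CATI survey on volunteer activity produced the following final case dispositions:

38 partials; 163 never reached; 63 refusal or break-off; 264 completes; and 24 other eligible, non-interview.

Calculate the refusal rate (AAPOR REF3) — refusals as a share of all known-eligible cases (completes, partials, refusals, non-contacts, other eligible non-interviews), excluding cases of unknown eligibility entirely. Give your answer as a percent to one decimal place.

11.4%

Num → 63
Denom → 264 + 38 + 63 + 163 + 24 = 552
REF3 = 63 / 552 = 0.1141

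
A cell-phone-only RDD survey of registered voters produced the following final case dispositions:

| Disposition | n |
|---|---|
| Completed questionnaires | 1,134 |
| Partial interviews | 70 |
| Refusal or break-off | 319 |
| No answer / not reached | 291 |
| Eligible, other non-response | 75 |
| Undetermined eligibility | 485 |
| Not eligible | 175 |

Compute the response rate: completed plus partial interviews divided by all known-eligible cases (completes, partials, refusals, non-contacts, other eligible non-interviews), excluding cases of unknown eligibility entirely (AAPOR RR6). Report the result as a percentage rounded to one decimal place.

63.7%

Numerator = 1134 + 70 = 1204
Denominator = 1134 + 70 + 319 + 291 + 75 = 1889
RR6 = 1204 / 1889 = 0.6374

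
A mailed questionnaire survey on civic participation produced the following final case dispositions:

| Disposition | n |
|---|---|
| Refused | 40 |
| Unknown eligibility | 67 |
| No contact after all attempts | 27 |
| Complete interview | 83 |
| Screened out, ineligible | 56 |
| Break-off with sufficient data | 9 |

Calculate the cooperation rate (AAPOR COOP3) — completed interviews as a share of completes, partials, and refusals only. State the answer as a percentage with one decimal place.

Top = 83
Denom = 83 + 9 + 40 = 132
COOP3 = 83 / 132 = 0.6288

62.9%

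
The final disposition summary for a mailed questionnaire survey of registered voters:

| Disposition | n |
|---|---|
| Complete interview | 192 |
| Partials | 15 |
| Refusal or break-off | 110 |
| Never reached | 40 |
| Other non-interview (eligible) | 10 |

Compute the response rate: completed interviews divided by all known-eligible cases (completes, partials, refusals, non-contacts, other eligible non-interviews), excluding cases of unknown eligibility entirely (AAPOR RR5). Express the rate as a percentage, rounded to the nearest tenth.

52.3%

Num = 192
Base = 192 + 15 + 110 + 40 + 10 = 367
RR5 = 192 / 367 = 0.5232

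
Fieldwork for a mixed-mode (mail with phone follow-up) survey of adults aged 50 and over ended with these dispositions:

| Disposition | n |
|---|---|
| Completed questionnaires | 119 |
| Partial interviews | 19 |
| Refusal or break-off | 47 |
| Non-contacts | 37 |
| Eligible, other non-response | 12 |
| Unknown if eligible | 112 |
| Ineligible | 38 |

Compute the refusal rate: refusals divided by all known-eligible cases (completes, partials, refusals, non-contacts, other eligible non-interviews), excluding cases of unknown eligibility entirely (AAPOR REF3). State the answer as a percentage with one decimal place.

Numerator = 47
Denom = 119 + 19 + 47 + 37 + 12 = 234
REF3 = 47 / 234 = 0.2009

20.1%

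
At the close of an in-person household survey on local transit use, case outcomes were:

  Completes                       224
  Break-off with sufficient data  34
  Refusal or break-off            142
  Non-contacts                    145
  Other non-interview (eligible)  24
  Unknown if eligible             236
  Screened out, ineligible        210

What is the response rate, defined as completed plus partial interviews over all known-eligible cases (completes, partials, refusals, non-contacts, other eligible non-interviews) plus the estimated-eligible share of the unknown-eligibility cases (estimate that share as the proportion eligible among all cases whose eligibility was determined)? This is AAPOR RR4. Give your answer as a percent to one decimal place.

Num → 224 + 34 = 258
Eligible (known) → 224 + 34 + 142 + 145 + 24 = 569
e = 569 / (569 + 210) = 569 / 779 = 0.7304
Estimated eligible among unknowns → 0.7304 × 236 = 172.37
Denom → 569 + 172.37 = 741.37
RR4 = 258 / 741.37 = 0.3480

34.8%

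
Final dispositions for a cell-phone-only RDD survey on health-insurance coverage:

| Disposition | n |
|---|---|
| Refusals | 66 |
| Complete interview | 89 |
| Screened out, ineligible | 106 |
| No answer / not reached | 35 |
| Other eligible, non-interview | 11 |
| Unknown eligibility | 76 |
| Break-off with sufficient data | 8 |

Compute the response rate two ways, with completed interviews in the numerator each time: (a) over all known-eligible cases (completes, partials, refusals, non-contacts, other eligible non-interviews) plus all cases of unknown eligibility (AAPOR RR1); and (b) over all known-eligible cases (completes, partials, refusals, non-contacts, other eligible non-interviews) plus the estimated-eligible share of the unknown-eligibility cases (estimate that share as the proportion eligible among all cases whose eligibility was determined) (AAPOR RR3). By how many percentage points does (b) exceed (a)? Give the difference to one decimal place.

Top: 89
Base: 89 + 8 + 66 + 35 + 11 + 76 = 285
RR1 = 89 / 285 = 0.3123
Known eligible: 89 + 8 + 66 + 35 + 11 = 209
e = 209 / (209 + 106) = 209 / 315 = 0.6635
Estimated eligible among unknowns: 0.6635 × 76 = 50.43
Base: 209 + 50.43 = 259.43
RR3 = 89 / 259.43 = 0.3431
Difference = 34.31 − 31.23 = 3.08 percentage points

3.1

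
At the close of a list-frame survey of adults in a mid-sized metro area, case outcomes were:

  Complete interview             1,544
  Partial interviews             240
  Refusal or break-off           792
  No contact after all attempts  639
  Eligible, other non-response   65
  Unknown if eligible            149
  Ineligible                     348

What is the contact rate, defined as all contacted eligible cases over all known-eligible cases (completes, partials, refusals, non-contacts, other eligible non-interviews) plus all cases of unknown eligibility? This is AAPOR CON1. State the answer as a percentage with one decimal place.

Top = 1544 + 240 + 792 + 65 = 2641
Denominator = 1544 + 240 + 792 + 639 + 65 + 149 = 3429
CON1 = 2641 / 3429 = 0.7702

77.0%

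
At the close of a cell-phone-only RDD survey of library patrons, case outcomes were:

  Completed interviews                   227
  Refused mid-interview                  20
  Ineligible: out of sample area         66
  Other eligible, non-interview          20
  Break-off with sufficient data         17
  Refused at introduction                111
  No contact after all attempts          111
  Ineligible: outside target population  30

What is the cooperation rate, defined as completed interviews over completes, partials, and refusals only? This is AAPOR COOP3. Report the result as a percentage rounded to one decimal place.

60.5%

Declined to participate = 111 + 20 = 131
Screened out, ineligible = 30 + 66 = 96
Num = 227
Denom = 227 + 17 + 131 = 375
COOP3 = 227 / 375 = 0.6053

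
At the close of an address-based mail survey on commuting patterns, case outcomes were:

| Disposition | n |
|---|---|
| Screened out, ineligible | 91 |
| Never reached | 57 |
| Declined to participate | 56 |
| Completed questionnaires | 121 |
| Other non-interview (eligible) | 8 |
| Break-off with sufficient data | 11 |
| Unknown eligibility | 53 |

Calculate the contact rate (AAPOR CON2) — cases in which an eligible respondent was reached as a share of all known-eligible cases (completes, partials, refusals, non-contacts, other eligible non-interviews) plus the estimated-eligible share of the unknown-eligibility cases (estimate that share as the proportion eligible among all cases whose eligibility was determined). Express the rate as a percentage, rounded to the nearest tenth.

67.1%

Num → 121 + 11 + 56 + 8 = 196
Eligible (known) → 121 + 11 + 56 + 57 + 8 = 253
e = 253 / (253 + 91) = 253 / 344 = 0.7355
Eligible share of unknowns → 0.7355 × 53 = 38.98
Denom → 253 + 38.98 = 291.98
CON2 = 196 / 291.98 = 0.6713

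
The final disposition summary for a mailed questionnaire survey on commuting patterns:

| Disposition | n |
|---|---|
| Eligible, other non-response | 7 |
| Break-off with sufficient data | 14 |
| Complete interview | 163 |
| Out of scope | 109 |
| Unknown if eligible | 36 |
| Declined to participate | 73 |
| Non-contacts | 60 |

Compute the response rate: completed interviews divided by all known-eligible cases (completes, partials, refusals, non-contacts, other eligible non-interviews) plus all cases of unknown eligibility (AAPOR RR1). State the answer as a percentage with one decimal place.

46.2%

Top → 163
Denominator → 163 + 14 + 73 + 60 + 7 + 36 = 353
RR1 = 163 / 353 = 0.4618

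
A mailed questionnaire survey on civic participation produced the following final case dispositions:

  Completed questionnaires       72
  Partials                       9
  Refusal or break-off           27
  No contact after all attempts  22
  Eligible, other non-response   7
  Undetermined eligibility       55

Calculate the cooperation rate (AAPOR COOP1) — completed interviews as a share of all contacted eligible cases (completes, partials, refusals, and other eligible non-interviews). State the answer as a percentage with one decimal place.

Num: 72
Denominator: 72 + 9 + 27 + 7 = 115
COOP1 = 72 / 115 = 0.6261

62.6%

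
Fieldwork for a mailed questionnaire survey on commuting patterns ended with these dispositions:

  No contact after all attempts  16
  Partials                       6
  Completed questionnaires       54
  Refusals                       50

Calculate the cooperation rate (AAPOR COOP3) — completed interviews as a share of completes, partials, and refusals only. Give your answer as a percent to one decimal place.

Numerator: 54
Base: 54 + 6 + 50 = 110
COOP3 = 54 / 110 = 0.4909

49.1%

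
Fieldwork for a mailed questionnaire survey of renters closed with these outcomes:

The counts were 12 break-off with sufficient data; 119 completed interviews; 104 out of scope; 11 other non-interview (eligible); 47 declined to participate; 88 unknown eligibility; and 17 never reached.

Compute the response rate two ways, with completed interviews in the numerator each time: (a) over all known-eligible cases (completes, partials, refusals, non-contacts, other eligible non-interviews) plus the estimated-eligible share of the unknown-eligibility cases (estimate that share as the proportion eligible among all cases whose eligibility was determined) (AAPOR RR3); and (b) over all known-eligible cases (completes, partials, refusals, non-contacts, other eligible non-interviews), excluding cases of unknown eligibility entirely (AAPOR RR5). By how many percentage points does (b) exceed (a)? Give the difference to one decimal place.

Top = 119
Eligible (known) = 119 + 12 + 47 + 17 + 11 = 206
e = 206 / (206 + 104) = 206 / 310 = 0.6645
Eligible share of unknowns = 0.6645 × 88 = 58.48
Denom = 206 + 58.48 = 264.48
RR3 = 119 / 264.48 = 0.4499
Denom = 119 + 12 + 47 + 17 + 11 = 206
RR5 = 119 / 206 = 0.5777
Difference = 57.77 − 44.99 = 12.78 percentage points

12.8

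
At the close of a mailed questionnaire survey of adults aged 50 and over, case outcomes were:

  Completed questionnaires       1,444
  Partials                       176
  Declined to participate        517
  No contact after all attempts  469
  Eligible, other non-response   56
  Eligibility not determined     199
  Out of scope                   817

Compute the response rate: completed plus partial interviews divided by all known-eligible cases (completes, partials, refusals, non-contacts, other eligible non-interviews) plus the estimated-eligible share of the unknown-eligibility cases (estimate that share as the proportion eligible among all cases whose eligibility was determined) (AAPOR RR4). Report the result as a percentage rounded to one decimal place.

57.6%

Top → 1444 + 176 = 1620
Eligible (known) → 1444 + 176 + 517 + 469 + 56 = 2662
e = 2662 / (2662 + 817) = 2662 / 3479 = 0.7652
e × U → 0.7652 × 199 = 152.27
Base → 2662 + 152.27 = 2814.27
RR4 = 1620 / 2814.27 = 0.5756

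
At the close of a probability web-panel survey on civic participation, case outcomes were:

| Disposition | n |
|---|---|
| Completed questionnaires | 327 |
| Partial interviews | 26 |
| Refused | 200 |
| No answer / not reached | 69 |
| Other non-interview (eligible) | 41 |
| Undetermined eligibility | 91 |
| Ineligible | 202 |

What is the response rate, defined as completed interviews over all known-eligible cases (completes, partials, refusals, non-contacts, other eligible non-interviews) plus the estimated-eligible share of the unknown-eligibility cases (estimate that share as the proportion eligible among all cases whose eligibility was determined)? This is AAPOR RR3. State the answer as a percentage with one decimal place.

Num: 327
Eligible (known): 327 + 26 + 200 + 69 + 41 = 663
e = 663 / (663 + 202) = 663 / 865 = 0.7665
e × U: 0.7665 × 91 = 69.75
Denominator: 663 + 69.75 = 732.75
RR3 = 327 / 732.75 = 0.4463

44.6%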